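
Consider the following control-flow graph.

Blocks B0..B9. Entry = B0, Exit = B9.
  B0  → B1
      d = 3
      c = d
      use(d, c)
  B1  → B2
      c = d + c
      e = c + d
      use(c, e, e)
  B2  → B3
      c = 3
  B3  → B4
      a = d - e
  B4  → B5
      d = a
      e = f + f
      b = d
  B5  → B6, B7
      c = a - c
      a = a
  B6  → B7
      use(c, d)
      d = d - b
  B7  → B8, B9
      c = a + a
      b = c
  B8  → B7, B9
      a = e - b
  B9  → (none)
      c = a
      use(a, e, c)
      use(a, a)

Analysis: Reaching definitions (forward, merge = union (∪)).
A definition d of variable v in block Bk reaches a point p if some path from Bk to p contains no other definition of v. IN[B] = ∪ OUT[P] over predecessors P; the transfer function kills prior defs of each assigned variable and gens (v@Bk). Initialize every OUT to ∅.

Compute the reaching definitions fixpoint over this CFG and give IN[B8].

Answer: {a@B5, a@B8, b@B7, c@B7, d@B4, d@B6, e@B4}

Working:
Per-block solution:
  B0: | IN={} | OUT={c@B0, d@B0}
  B1: | IN={c@B0, d@B0} | OUT={c@B1, d@B0, e@B1}
  B2: | IN={c@B1, d@B0, e@B1} | OUT={c@B2, d@B0, e@B1}
  B3: | IN={c@B2, d@B0, e@B1} | OUT={a@B3, c@B2, d@B0, e@B1}
  B4: | IN={a@B3, c@B2, d@B0, e@B1} | OUT={a@B3, b@B4, c@B2, d@B4, e@B4}
  B5: | IN={a@B3, b@B4, c@B2, d@B4, e@B4} | OUT={a@B5, b@B4, c@B5, d@B4, e@B4}
  B6: | IN={a@B5, b@B4, c@B5, d@B4, e@B4} | OUT={a@B5, b@B4, c@B5, d@B6, e@B4}
  B7: | IN={a@B5, a@B8, b@B4, b@B7, c@B5, c@B7, d@B4, d@B6, e@B4} | OUT={a@B5, a@B8, b@B7, c@B7, d@B4, d@B6, e@B4}
  B8: | IN={a@B5, a@B8, b@B7, c@B7, d@B4, d@B6, e@B4} | OUT={a@B8, b@B7, c@B7, d@B4, d@B6, e@B4}
  B9: | IN={a@B5, a@B8, b@B7, c@B7, d@B4, d@B6, e@B4} | OUT={a@B5, a@B8, b@B7, c@B9, d@B4, d@B6, e@B4}

Merge at B8: IN[B8] = OUT[B7] = {a@B5, a@B8, b@B7, c@B7, d@B4, d@B6, e@B4}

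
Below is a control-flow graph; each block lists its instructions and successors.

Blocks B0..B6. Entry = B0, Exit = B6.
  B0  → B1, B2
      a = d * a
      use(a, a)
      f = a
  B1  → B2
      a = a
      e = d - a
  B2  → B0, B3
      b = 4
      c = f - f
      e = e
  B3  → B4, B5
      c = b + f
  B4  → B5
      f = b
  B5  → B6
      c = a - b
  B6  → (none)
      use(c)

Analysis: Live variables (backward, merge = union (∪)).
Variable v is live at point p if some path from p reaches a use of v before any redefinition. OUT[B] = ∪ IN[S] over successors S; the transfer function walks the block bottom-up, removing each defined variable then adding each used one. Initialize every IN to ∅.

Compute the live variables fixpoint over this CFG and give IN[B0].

Per-block solution:
  B0:   IN={a, d, e}   OUT={a, d, e, f}
  B1:   IN={a, d, f}   OUT={a, d, e, f}
  B2:   IN={a, d, e, f}   OUT={a, b, d, e, f}
  B3:   IN={a, b, f}   OUT={a, b}
  B4:   IN={a, b}   OUT={a, b}
  B5:   IN={a, b}   OUT={c}
  B6:   IN={c}   OUT={}

Merge at B0: OUT[B0] = IN[B1] ⊔ IN[B2] = {a, d, e, f}
Applying B0's transfer function to that OUT value gives IN[B0] (row B0 above).

Answer: {a, d, e}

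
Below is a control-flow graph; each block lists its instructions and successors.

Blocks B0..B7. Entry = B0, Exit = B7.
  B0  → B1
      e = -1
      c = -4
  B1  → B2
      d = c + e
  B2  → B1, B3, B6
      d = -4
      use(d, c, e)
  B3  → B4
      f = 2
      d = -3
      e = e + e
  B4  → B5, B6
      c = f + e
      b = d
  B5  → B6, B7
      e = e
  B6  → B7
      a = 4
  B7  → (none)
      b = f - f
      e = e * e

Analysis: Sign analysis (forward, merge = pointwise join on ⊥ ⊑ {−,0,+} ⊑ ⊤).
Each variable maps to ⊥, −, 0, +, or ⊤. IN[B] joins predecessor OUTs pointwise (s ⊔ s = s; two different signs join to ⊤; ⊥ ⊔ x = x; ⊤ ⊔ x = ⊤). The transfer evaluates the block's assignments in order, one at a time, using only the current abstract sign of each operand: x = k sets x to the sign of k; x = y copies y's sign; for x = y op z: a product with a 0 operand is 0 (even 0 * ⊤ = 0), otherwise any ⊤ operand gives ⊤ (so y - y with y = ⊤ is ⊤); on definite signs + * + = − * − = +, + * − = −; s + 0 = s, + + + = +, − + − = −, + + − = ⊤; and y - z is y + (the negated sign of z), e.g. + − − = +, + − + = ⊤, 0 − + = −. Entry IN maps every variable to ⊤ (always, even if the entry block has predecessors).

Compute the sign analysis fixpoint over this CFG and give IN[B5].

Per-block solution:
  B0:  IN=(all ⊤)  OUT={c:-, e:-; rest ⊤}
  B1:  IN={c:-, e:-; rest ⊤}  OUT={c:-, d:-, e:-; rest ⊤}
  B2:  IN={c:-, d:-, e:-; rest ⊤}  OUT={c:-, d:-, e:-; rest ⊤}
  B3:  IN={c:-, d:-, e:-; rest ⊤}  OUT={c:-, d:-, e:-, f:+; rest ⊤}
  B4:  IN={c:-, d:-, e:-, f:+; rest ⊤}  OUT={b:-, d:-, e:-, f:+; rest ⊤}
  B5:  IN={b:-, d:-, e:-, f:+; rest ⊤}  OUT={b:-, d:-, e:-, f:+; rest ⊤}
  B6:  IN={d:-, e:-; rest ⊤}  OUT={a:+, d:-, e:-; rest ⊤}
  B7:  IN={d:-, e:-; rest ⊤}  OUT={d:-, e:+; rest ⊤}

Merge at B5: IN[B5] = OUT[B4] = {a: ⊤, b: -, c: ⊤, d: -, e: -, f: +}

Answer: {a: ⊤, b: -, c: ⊤, d: -, e: -, f: +}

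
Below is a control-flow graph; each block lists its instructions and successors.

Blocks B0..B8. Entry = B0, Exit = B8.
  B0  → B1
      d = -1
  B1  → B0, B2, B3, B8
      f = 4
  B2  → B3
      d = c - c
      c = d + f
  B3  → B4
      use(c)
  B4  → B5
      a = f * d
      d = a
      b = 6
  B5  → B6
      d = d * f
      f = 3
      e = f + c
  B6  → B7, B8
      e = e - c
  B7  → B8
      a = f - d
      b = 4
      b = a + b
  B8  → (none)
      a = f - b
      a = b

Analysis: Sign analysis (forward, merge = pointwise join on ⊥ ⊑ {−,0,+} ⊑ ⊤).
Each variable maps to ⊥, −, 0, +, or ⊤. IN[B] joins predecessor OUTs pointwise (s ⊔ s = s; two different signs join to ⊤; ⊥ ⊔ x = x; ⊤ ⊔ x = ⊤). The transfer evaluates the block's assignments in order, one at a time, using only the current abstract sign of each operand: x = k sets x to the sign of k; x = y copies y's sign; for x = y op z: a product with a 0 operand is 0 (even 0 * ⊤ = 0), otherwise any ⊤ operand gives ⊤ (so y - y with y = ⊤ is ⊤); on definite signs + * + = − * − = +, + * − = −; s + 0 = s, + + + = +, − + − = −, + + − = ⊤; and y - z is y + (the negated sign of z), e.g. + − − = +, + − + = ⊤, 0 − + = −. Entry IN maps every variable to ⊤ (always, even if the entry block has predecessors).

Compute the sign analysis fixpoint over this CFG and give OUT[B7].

Answer: {a: ⊤, b: ⊤, c: ⊤, d: ⊤, e: ⊤, f: +}

Derivation:
Fixpoint table:
  B0:   IN=(all ⊤)   OUT={d:-; rest ⊤}
  B1:   IN={d:-; rest ⊤}   OUT={d:-, f:+; rest ⊤}
  B2:   IN={d:-, f:+; rest ⊤}   OUT={f:+; rest ⊤}
  B3:   IN={f:+; rest ⊤}   OUT={f:+; rest ⊤}
  B4:   IN={f:+; rest ⊤}   OUT={b:+, f:+; rest ⊤}
  B5:   IN={b:+, f:+; rest ⊤}   OUT={b:+, f:+; rest ⊤}
  B6:   IN={b:+, f:+; rest ⊤}   OUT={b:+, f:+; rest ⊤}
  B7:   IN={b:+, f:+; rest ⊤}   OUT={f:+; rest ⊤}
  B8:   IN={f:+; rest ⊤}   OUT={f:+; rest ⊤}

Merge at B7: IN[B7] = OUT[B6] = {a: ⊤, b: +, c: ⊤, d: ⊤, e: ⊤, f: +}
Applying B7's transfer function to that IN value gives OUT[B7] (row B7 above).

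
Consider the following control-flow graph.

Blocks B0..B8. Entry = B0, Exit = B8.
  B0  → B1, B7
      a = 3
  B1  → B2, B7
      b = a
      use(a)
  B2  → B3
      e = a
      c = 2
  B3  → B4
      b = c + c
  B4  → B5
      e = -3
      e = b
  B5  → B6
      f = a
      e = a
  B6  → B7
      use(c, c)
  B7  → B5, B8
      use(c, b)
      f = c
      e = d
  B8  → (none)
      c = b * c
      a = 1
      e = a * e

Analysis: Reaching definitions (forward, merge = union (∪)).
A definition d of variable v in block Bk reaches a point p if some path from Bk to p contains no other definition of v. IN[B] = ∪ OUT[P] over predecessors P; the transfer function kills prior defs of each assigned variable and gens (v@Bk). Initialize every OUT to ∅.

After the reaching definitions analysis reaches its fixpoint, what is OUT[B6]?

Answer: {a@B0, b@B1, b@B3, c@B2, e@B5, f@B5}

Working:
Per-block solution:
  B0:  IN={}  OUT={a@B0}
  B1:  IN={a@B0}  OUT={a@B0, b@B1}
  B2:  IN={a@B0, b@B1}  OUT={a@B0, b@B1, c@B2, e@B2}
  B3:  IN={a@B0, b@B1, c@B2, e@B2}  OUT={a@B0, b@B3, c@B2, e@B2}
  B4:  IN={a@B0, b@B3, c@B2, e@B2}  OUT={a@B0, b@B3, c@B2, e@B4}
  B5:  IN={a@B0, b@B1, b@B3, c@B2, e@B4, e@B7, f@B7}  OUT={a@B0, b@B1, b@B3, c@B2, e@B5, f@B5}
  B6:  IN={a@B0, b@B1, b@B3, c@B2, e@B5, f@B5}  OUT={a@B0, b@B1, b@B3, c@B2, e@B5, f@B5}
  B7:  IN={a@B0, b@B1, b@B3, c@B2, e@B5, f@B5}  OUT={a@B0, b@B1, b@B3, c@B2, e@B7, f@B7}
  B8:  IN={a@B0, b@B1, b@B3, c@B2, e@B7, f@B7}  OUT={a@B8, b@B1, b@B3, c@B8, e@B8, f@B7}

Merge at B6: IN[B6] = OUT[B5] = {a@B0, b@B1, b@B3, c@B2, e@B5, f@B5}
Applying B6's transfer function to that IN value gives OUT[B6] (row B6 above).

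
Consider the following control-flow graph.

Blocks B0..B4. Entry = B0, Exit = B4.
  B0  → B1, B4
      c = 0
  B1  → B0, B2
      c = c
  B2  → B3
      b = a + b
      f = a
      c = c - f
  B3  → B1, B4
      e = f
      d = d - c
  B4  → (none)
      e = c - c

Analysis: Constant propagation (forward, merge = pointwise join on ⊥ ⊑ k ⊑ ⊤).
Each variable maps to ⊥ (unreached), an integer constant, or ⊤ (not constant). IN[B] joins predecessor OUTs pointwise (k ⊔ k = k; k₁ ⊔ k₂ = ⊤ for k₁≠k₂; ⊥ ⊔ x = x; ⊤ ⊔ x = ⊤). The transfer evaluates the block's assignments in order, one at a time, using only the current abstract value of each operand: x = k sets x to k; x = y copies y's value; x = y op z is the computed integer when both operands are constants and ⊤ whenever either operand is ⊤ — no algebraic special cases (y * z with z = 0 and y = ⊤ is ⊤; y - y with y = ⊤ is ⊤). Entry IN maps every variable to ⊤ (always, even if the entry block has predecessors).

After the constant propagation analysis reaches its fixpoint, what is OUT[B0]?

Answer: {a: ⊤, b: ⊤, c: 0, d: ⊤, e: ⊤, f: ⊤}

Trace:
Per-block solution:
  B0: | IN=(all ⊤) | OUT={c:0; rest ⊤}
  B1: | IN=(all ⊤) | OUT=(all ⊤)
  B2: | IN=(all ⊤) | OUT=(all ⊤)
  B3: | IN=(all ⊤) | OUT=(all ⊤)
  B4: | IN=(all ⊤) | OUT=(all ⊤)

Merge at B0 (entry node, so the boundary value (all ⊤) is joined with the incoming edge(s)): IN[B0] = (all ⊤) ⊔ OUT[B1] = {a: ⊤, b: ⊤, c: ⊤, d: ⊤, e: ⊤, f: ⊤}
Applying B0's transfer function to that IN value gives OUT[B0] (row B0 above).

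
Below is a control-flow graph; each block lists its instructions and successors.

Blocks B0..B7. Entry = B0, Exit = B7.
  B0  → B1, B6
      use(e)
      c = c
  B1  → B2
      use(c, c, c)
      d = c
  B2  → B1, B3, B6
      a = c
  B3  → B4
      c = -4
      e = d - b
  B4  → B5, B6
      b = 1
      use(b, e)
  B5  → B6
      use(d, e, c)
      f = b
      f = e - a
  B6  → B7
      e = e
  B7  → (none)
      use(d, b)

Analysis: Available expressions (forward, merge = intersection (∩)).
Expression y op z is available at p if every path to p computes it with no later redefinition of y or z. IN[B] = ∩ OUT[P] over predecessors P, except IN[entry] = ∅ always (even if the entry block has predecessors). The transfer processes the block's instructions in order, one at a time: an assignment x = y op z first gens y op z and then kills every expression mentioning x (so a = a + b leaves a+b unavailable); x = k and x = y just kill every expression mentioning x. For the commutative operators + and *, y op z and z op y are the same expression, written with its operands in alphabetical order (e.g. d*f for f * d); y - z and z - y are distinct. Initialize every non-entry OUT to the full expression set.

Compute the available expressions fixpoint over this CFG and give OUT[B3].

Per-block solution:
  B0:  IN={}  OUT={}
  B1:  IN={}  OUT={}
  B2:  IN={}  OUT={}
  B3:  IN={}  OUT={d-b}
  B4:  IN={d-b}  OUT={}
  B5:  IN={}  OUT={e-a}
  B6:  IN={}  OUT={}
  B7:  IN={}  OUT={}

Merge at B3: IN[B3] = OUT[B2] = {}
Applying B3's transfer function to that IN value gives OUT[B3] (row B3 above).

Answer: {d-b}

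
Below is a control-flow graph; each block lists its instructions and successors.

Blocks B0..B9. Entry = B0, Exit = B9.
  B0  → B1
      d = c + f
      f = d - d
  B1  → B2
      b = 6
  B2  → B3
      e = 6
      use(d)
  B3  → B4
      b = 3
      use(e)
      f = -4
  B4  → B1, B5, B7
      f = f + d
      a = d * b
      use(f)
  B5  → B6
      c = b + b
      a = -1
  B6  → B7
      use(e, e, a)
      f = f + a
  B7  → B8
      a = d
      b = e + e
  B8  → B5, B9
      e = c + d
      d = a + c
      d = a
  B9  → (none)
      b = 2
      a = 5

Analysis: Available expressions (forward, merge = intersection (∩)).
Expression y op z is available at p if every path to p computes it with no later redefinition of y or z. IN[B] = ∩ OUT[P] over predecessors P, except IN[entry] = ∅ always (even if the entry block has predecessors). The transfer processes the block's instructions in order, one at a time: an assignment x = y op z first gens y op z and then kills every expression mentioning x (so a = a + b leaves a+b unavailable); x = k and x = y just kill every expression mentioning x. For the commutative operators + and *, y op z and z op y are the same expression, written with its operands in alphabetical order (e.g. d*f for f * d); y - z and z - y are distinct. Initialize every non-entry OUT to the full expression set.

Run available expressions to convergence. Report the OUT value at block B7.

Answer: {e+e}

Trace:
Converged values:
  B0:   IN={}   OUT={d-d}
  B1:   IN={d-d}   OUT={d-d}
  B2:   IN={d-d}   OUT={d-d}
  B3:   IN={d-d}   OUT={d-d}
  B4:   IN={d-d}   OUT={b*d, d-d}
  B5:   IN={}   OUT={b+b}
  B6:   IN={b+b}   OUT={b+b}
  B7:   IN={}   OUT={e+e}
  B8:   IN={e+e}   OUT={a+c}
  B9:   IN={a+c}   OUT={}

Merge at B7: IN[B7] = OUT[B4] ∩ OUT[B6] = {}
Applying B7's transfer function to that IN value gives OUT[B7] (row B7 above).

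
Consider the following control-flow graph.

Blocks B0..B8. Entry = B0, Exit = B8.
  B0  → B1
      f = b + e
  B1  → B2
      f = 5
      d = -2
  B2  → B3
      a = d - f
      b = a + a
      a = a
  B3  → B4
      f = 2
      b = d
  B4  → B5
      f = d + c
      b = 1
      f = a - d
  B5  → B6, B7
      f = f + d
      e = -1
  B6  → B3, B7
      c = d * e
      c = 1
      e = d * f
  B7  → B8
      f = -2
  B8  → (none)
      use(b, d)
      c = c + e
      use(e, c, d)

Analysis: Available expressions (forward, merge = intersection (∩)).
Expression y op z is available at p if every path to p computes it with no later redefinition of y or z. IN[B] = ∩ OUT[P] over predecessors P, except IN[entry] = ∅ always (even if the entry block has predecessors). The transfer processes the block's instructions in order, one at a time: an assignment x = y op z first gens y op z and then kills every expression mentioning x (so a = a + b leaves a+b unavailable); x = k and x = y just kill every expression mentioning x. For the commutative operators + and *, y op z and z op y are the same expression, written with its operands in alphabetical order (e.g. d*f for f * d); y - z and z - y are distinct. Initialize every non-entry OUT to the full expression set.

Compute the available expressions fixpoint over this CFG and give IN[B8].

Converged values:
  B0:   IN={}   OUT={b+e}
  B1:   IN={b+e}   OUT={b+e}
  B2:   IN={b+e}   OUT={d-f}
  B3:   IN={}   OUT={}
  B4:   IN={}   OUT={a-d, c+d}
  B5:   IN={a-d, c+d}   OUT={a-d, c+d}
  B6:   IN={a-d, c+d}   OUT={a-d, d*f}
  B7:   IN={a-d}   OUT={a-d}
  B8:   IN={a-d}   OUT={a-d}

Merge at B8: IN[B8] = OUT[B7] = {a-d}

Answer: {a-d}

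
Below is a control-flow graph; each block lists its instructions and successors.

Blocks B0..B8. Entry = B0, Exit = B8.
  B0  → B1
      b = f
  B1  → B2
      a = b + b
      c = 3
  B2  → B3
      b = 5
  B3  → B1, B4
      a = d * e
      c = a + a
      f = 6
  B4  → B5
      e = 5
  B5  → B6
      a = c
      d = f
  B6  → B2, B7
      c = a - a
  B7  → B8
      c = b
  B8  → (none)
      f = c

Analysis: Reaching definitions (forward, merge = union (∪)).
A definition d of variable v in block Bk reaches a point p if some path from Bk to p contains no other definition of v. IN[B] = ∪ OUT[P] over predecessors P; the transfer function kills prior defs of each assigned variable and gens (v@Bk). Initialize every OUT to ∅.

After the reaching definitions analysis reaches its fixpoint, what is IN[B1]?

Answer: {a@B3, b@B0, b@B2, c@B3, d@B5, e@B4, f@B3}

Working:
Fixpoint table:
  B0:  IN={}  OUT={b@B0}
  B1:  IN={a@B3, b@B0, b@B2, c@B3, d@B5, e@B4, f@B3}  OUT={a@B1, b@B0, b@B2, c@B1, d@B5, e@B4, f@B3}
  B2:  IN={a@B1, a@B5, b@B0, b@B2, c@B1, c@B6, d@B5, e@B4, f@B3}  OUT={a@B1, a@B5, b@B2, c@B1, c@B6, d@B5, e@B4, f@B3}
  B3:  IN={a@B1, a@B5, b@B2, c@B1, c@B6, d@B5, e@B4, f@B3}  OUT={a@B3, b@B2, c@B3, d@B5, e@B4, f@B3}
  B4:  IN={a@B3, b@B2, c@B3, d@B5, e@B4, f@B3}  OUT={a@B3, b@B2, c@B3, d@B5, e@B4, f@B3}
  B5:  IN={a@B3, b@B2, c@B3, d@B5, e@B4, f@B3}  OUT={a@B5, b@B2, c@B3, d@B5, e@B4, f@B3}
  B6:  IN={a@B5, b@B2, c@B3, d@B5, e@B4, f@B3}  OUT={a@B5, b@B2, c@B6, d@B5, e@B4, f@B3}
  B7:  IN={a@B5, b@B2, c@B6, d@B5, e@B4, f@B3}  OUT={a@B5, b@B2, c@B7, d@B5, e@B4, f@B3}
  B8:  IN={a@B5, b@B2, c@B7, d@B5, e@B4, f@B3}  OUT={a@B5, b@B2, c@B7, d@B5, e@B4, f@B8}

Merge at B1: IN[B1] = OUT[B0] ⊔ OUT[B3] = {a@B3, b@B0, b@B2, c@B3, d@B5, e@B4, f@B3}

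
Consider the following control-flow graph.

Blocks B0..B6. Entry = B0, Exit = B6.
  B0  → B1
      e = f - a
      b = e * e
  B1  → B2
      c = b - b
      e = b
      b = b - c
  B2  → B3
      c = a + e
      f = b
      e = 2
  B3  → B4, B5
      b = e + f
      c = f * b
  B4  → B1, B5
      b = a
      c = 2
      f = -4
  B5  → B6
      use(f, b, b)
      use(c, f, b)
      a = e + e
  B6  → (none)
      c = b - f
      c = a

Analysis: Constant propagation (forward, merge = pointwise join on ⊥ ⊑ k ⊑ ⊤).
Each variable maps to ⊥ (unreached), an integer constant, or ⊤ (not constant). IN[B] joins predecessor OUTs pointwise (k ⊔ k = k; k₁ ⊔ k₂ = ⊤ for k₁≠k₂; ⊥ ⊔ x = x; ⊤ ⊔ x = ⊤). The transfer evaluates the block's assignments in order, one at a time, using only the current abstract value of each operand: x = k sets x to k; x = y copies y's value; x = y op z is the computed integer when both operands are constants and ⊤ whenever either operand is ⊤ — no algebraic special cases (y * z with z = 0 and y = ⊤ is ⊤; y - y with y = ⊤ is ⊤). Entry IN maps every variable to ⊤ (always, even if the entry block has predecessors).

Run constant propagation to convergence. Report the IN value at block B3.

Answer: {a: ⊤, b: ⊤, c: ⊤, d: ⊤, e: 2, f: ⊤}

Derivation:
Per-block solution:
  B0:   IN=(all ⊤)   OUT=(all ⊤)
  B1:   IN=(all ⊤)   OUT=(all ⊤)
  B2:   IN=(all ⊤)   OUT={e:2; rest ⊤}
  B3:   IN={e:2; rest ⊤}   OUT={e:2; rest ⊤}
  B4:   IN={e:2; rest ⊤}   OUT={c:2, e:2, f:-4; rest ⊤}
  B5:   IN={e:2; rest ⊤}   OUT={a:4, e:2; rest ⊤}
  B6:   IN={a:4, e:2; rest ⊤}   OUT={a:4, c:4, e:2; rest ⊤}

Merge at B3: IN[B3] = OUT[B2] = {a: ⊤, b: ⊤, c: ⊤, d: ⊤, e: 2, f: ⊤}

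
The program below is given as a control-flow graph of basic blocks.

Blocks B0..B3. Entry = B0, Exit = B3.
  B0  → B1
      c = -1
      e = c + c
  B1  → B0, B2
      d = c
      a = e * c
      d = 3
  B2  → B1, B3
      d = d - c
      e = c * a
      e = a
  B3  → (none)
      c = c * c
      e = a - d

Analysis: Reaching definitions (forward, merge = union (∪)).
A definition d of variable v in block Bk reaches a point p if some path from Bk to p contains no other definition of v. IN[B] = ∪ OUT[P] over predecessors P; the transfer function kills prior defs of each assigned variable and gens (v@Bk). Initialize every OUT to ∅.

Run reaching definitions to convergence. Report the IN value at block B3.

Answer: {a@B1, c@B0, d@B2, e@B2}

Trace:
Per-block solution:
  B0:   IN={a@B1, c@B0, d@B1, e@B0, e@B2}   OUT={a@B1, c@B0, d@B1, e@B0}
  B1:   IN={a@B1, c@B0, d@B1, d@B2, e@B0, e@B2}   OUT={a@B1, c@B0, d@B1, e@B0, e@B2}
  B2:   IN={a@B1, c@B0, d@B1, e@B0, e@B2}   OUT={a@B1, c@B0, d@B2, e@B2}
  B3:   IN={a@B1, c@B0, d@B2, e@B2}   OUT={a@B1, c@B3, d@B2, e@B3}

Merge at B3: IN[B3] = OUT[B2] = {a@B1, c@B0, d@B2, e@B2}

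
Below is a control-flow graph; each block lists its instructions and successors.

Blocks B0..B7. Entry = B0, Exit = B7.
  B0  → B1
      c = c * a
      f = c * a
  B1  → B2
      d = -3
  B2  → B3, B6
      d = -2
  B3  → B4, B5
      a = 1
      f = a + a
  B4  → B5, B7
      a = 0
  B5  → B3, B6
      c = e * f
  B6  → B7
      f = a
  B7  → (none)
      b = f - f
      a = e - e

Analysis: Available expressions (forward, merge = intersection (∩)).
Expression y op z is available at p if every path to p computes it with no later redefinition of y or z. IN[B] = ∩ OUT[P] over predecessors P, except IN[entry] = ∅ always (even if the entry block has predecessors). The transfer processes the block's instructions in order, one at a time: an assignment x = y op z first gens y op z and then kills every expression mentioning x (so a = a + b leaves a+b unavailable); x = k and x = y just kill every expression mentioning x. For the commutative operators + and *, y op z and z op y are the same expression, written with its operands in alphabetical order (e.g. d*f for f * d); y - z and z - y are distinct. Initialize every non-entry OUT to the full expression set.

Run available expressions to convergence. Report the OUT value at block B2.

Answer: {a*c}

Working:
Per-block solution:
  B0:   IN={}   OUT={a*c}
  B1:   IN={a*c}   OUT={a*c}
  B2:   IN={a*c}   OUT={a*c}
  B3:   IN={}   OUT={a+a}
  B4:   IN={a+a}   OUT={}
  B5:   IN={}   OUT={e*f}
  B6:   IN={}   OUT={}
  B7:   IN={}   OUT={e-e, f-f}

Merge at B2: IN[B2] = OUT[B1] = {a*c}
Applying B2's transfer function to that IN value gives OUT[B2] (row B2 above).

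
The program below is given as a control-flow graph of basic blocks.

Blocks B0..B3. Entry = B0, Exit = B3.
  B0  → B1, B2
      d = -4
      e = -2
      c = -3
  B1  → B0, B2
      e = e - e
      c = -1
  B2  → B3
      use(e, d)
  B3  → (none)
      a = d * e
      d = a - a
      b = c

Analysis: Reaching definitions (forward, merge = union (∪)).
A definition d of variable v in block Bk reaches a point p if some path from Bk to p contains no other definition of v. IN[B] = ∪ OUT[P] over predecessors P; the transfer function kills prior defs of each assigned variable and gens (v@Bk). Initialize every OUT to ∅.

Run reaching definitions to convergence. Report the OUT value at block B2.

Answer: {c@B0, c@B1, d@B0, e@B0, e@B1}

Trace:
Fixpoint table:
  B0:  IN={c@B1, d@B0, e@B1}  OUT={c@B0, d@B0, e@B0}
  B1:  IN={c@B0, d@B0, e@B0}  OUT={c@B1, d@B0, e@B1}
  B2:  IN={c@B0, c@B1, d@B0, e@B0, e@B1}  OUT={c@B0, c@B1, d@B0, e@B0, e@B1}
  B3:  IN={c@B0, c@B1, d@B0, e@B0, e@B1}  OUT={a@B3, b@B3, c@B0, c@B1, d@B3, e@B0, e@B1}

Merge at B2: IN[B2] = OUT[B0] ⊔ OUT[B1] = {c@B0, c@B1, d@B0, e@B0, e@B1}
Applying B2's transfer function to that IN value gives OUT[B2] (row B2 above).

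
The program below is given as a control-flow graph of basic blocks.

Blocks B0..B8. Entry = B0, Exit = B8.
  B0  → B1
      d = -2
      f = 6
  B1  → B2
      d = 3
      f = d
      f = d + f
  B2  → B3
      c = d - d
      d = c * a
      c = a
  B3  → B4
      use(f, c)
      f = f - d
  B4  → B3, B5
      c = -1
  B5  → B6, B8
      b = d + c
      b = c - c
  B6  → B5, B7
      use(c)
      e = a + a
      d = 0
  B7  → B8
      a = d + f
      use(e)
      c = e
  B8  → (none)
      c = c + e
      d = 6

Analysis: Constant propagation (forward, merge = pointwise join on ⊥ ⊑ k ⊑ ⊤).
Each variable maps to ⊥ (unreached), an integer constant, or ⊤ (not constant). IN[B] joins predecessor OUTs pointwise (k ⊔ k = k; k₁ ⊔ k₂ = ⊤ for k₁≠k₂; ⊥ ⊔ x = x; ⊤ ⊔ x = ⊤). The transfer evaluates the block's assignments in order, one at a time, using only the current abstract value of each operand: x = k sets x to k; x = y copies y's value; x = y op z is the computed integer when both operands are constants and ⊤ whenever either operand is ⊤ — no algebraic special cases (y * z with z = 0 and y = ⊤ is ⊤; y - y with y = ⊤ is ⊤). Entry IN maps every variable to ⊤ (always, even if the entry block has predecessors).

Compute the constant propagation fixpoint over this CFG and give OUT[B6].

Answer: {a: ⊤, b: 0, c: -1, d: 0, e: ⊤, f: ⊤}

Derivation:
Fixpoint table:
  B0:   IN=(all ⊤)   OUT={d:-2, f:6; rest ⊤}
  B1:   IN={d:-2, f:6; rest ⊤}   OUT={d:3, f:6; rest ⊤}
  B2:   IN={d:3, f:6; rest ⊤}   OUT={f:6; rest ⊤}
  B3:   IN=(all ⊤)   OUT=(all ⊤)
  B4:   IN=(all ⊤)   OUT={c:-1; rest ⊤}
  B5:   IN={c:-1; rest ⊤}   OUT={b:0, c:-1; rest ⊤}
  B6:   IN={b:0, c:-1; rest ⊤}   OUT={b:0, c:-1, d:0; rest ⊤}
  B7:   IN={b:0, c:-1, d:0; rest ⊤}   OUT={b:0, d:0; rest ⊤}
  B8:   IN={b:0; rest ⊤}   OUT={b:0, d:6; rest ⊤}

Merge at B6: IN[B6] = OUT[B5] = {a: ⊤, b: 0, c: -1, d: ⊤, e: ⊤, f: ⊤}
Applying B6's transfer function to that IN value gives OUT[B6] (row B6 above).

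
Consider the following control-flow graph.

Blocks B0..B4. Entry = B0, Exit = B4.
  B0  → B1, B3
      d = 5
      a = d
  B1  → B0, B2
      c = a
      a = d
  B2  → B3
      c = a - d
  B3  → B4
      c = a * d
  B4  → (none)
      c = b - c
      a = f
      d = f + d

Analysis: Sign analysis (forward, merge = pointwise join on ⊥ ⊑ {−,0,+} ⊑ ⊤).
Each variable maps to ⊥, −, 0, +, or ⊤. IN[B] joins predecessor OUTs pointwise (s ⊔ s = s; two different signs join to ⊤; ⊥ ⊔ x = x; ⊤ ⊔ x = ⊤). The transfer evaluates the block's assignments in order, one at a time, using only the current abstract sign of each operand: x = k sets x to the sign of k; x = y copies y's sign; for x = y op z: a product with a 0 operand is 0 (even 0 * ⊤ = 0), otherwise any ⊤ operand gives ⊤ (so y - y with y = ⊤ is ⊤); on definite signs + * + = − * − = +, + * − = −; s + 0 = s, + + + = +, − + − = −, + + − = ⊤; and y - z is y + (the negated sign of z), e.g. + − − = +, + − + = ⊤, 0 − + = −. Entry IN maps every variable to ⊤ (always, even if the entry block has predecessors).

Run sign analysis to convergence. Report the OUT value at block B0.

Answer: {a: +, b: ⊤, c: ⊤, d: +, e: ⊤, f: ⊤}

Working:
Converged values:
  B0:  IN=(all ⊤)  OUT={a:+, d:+; rest ⊤}
  B1:  IN={a:+, d:+; rest ⊤}  OUT={a:+, c:+, d:+; rest ⊤}
  B2:  IN={a:+, c:+, d:+; rest ⊤}  OUT={a:+, d:+; rest ⊤}
  B3:  IN={a:+, d:+; rest ⊤}  OUT={a:+, c:+, d:+; rest ⊤}
  B4:  IN={a:+, c:+, d:+; rest ⊤}  OUT=(all ⊤)

Merge at B0 (entry node, so the boundary value (all ⊤) is joined with the incoming edge(s)): IN[B0] = (all ⊤) ⊔ OUT[B1] = {a: ⊤, b: ⊤, c: ⊤, d: ⊤, e: ⊤, f: ⊤}
Applying B0's transfer function to that IN value gives OUT[B0] (row B0 above).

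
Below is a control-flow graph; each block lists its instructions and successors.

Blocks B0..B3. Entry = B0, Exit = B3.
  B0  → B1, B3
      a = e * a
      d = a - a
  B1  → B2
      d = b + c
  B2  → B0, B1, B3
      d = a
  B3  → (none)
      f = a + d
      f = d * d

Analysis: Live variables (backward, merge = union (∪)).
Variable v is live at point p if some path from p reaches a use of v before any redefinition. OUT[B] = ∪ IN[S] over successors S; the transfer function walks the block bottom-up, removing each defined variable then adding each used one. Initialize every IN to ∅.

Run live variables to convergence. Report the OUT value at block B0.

Per-block solution:
  B0:  IN={a, b, c, e}  OUT={a, b, c, d, e}
  B1:  IN={a, b, c, e}  OUT={a, b, c, e}
  B2:  IN={a, b, c, e}  OUT={a, b, c, d, e}
  B3:  IN={a, d}  OUT={}

Merge at B0: OUT[B0] = IN[B1] ⊔ IN[B3] = {a, b, c, d, e}

Answer: {a, b, c, d, e}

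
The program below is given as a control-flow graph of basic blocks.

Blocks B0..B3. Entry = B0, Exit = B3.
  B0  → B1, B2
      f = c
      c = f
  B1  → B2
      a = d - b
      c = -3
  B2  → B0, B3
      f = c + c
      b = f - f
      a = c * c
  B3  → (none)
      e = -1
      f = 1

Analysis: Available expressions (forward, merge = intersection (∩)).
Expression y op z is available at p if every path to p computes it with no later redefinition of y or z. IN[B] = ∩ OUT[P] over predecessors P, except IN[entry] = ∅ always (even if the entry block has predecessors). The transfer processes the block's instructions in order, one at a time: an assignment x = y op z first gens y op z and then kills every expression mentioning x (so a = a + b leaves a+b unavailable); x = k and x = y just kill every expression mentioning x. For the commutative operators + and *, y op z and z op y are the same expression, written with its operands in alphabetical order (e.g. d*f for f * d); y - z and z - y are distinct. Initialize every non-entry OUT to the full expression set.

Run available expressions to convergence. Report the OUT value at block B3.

Answer: {c*c, c+c}

Derivation:
Converged values:
  B0: | IN={} | OUT={}
  B1: | IN={} | OUT={d-b}
  B2: | IN={} | OUT={c*c, c+c, f-f}
  B3: | IN={c*c, c+c, f-f} | OUT={c*c, c+c}

Merge at B3: IN[B3] = OUT[B2] = {c*c, c+c, f-f}
Applying B3's transfer function to that IN value gives OUT[B3] (row B3 above).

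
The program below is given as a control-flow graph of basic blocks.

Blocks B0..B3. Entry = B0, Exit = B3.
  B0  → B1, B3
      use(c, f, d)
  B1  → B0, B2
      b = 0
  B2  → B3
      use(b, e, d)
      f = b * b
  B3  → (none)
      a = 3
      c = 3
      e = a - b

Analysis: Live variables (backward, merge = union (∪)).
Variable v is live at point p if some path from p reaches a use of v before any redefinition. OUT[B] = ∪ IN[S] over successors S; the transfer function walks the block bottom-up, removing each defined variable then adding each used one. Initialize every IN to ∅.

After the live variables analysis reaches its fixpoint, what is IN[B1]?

Answer: {c, d, e, f}

Trace:
Per-block solution:
  B0:   IN={b, c, d, e, f}   OUT={b, c, d, e, f}
  B1:   IN={c, d, e, f}   OUT={b, c, d, e, f}
  B2:   IN={b, d, e}   OUT={b}
  B3:   IN={b}   OUT={}

Merge at B1: OUT[B1] = IN[B0] ⊔ IN[B2] = {b, c, d, e, f}
Applying B1's transfer function to that OUT value gives IN[B1] (row B1 above).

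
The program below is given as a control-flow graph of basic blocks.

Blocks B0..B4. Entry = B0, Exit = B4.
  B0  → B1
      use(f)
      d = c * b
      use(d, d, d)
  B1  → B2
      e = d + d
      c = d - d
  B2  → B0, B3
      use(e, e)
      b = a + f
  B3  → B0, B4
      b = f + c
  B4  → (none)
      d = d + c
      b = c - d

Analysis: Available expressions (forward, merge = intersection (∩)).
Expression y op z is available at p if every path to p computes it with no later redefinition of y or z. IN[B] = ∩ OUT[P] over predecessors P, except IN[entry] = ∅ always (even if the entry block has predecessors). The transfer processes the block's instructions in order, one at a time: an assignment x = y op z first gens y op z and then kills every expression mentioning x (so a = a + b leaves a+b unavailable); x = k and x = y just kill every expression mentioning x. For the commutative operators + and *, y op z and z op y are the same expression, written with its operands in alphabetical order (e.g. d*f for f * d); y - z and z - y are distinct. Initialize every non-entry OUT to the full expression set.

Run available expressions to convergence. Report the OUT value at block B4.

Converged values:
  B0:   IN={}   OUT={b*c}
  B1:   IN={b*c}   OUT={d+d, d-d}
  B2:   IN={d+d, d-d}   OUT={a+f, d+d, d-d}
  B3:   IN={a+f, d+d, d-d}   OUT={a+f, c+f, d+d, d-d}
  B4:   IN={a+f, c+f, d+d, d-d}   OUT={a+f, c+f, c-d}

Merge at B4: IN[B4] = OUT[B3] = {a+f, c+f, d+d, d-d}
Applying B4's transfer function to that IN value gives OUT[B4] (row B4 above).

Answer: {a+f, c+f, c-d}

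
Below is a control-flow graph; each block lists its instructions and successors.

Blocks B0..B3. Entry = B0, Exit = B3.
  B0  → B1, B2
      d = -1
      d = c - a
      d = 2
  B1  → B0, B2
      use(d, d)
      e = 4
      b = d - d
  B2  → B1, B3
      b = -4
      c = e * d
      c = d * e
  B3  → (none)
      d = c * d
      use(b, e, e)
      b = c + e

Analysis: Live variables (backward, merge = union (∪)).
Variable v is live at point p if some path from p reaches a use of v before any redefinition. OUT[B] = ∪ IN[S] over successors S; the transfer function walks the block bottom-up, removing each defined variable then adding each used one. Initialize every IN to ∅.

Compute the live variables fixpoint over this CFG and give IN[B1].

Converged values:
  B0: | IN={a, c, e} | OUT={a, c, d, e}
  B1: | IN={a, c, d} | OUT={a, c, d, e}
  B2: | IN={a, d, e} | OUT={a, b, c, d, e}
  B3: | IN={b, c, d, e} | OUT={}

Merge at B1: OUT[B1] = IN[B0] ⊔ IN[B2] = {a, c, d, e}
Applying B1's transfer function to that OUT value gives IN[B1] (row B1 above).

Answer: {a, c, d}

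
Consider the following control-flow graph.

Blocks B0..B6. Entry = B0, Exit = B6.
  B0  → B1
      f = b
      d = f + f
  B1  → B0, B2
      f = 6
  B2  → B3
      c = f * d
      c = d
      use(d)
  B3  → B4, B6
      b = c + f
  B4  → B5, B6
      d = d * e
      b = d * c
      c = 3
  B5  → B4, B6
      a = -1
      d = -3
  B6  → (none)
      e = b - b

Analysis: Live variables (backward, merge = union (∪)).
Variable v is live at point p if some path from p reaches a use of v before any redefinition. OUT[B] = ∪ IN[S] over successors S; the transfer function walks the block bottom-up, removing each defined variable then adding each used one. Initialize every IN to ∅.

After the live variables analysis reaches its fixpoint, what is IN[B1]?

Converged values:
  B0:   IN={b, e}   OUT={b, d, e}
  B1:   IN={b, d, e}   OUT={b, d, e, f}
  B2:   IN={d, e, f}   OUT={c, d, e, f}
  B3:   IN={c, d, e, f}   OUT={b, c, d, e}
  B4:   IN={c, d, e}   OUT={b, c, e}
  B5:   IN={b, c, e}   OUT={b, c, d, e}
  B6:   IN={b}   OUT={}

Merge at B1: OUT[B1] = IN[B0] ⊔ IN[B2] = {b, d, e, f}
Applying B1's transfer function to that OUT value gives IN[B1] (row B1 above).

Answer: {b, d, e}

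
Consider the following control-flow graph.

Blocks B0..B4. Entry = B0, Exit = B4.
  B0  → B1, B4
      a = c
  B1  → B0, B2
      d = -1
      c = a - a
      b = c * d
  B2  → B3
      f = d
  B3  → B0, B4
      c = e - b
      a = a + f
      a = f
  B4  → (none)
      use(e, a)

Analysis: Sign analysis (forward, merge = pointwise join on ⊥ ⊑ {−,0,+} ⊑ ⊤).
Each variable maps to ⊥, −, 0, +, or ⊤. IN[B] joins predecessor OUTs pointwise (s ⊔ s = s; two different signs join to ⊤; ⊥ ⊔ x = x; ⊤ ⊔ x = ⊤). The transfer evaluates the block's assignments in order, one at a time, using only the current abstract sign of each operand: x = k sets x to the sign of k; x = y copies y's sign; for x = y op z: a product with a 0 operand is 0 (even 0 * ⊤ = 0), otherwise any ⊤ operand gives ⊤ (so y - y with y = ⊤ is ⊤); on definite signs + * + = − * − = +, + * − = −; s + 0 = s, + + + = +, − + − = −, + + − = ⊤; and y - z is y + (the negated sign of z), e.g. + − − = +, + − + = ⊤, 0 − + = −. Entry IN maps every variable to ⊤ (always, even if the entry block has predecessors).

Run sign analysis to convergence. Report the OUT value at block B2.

Fixpoint table:
  B0:   IN=(all ⊤)   OUT=(all ⊤)
  B1:   IN=(all ⊤)   OUT={d:-; rest ⊤}
  B2:   IN={d:-; rest ⊤}   OUT={d:-, f:-; rest ⊤}
  B3:   IN={d:-, f:-; rest ⊤}   OUT={a:-, d:-, f:-; rest ⊤}
  B4:   IN=(all ⊤)   OUT=(all ⊤)

Merge at B2: IN[B2] = OUT[B1] = {a: ⊤, b: ⊤, c: ⊤, d: -, e: ⊤, f: ⊤}
Applying B2's transfer function to that IN value gives OUT[B2] (row B2 above).

Answer: {a: ⊤, b: ⊤, c: ⊤, d: -, e: ⊤, f: -}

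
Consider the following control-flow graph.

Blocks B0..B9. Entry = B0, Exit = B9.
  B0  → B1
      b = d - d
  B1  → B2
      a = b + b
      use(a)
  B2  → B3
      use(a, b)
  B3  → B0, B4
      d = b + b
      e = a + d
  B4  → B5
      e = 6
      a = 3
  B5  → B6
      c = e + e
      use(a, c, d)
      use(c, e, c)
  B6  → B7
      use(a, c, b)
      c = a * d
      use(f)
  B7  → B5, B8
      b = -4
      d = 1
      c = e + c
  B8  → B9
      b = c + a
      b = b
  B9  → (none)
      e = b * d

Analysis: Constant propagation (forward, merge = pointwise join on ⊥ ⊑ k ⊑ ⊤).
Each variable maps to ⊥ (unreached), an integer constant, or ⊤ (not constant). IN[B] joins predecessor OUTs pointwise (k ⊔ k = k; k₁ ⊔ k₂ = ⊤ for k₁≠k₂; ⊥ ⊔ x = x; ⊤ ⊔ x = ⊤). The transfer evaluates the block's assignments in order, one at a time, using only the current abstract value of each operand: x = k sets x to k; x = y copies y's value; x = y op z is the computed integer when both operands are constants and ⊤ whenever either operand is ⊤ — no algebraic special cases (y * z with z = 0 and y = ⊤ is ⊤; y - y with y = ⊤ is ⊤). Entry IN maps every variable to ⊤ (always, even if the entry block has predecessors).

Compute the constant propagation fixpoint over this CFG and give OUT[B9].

Converged values:
  B0:  IN=(all ⊤)  OUT=(all ⊤)
  B1:  IN=(all ⊤)  OUT=(all ⊤)
  B2:  IN=(all ⊤)  OUT=(all ⊤)
  B3:  IN=(all ⊤)  OUT=(all ⊤)
  B4:  IN=(all ⊤)  OUT={a:3, e:6; rest ⊤}
  B5:  IN={a:3, e:6; rest ⊤}  OUT={a:3, c:12, e:6; rest ⊤}
  B6:  IN={a:3, c:12, e:6; rest ⊤}  OUT={a:3, e:6; rest ⊤}
  B7:  IN={a:3, e:6; rest ⊤}  OUT={a:3, b:-4, d:1, e:6; rest ⊤}
  B8:  IN={a:3, b:-4, d:1, e:6; rest ⊤}  OUT={a:3, d:1, e:6; rest ⊤}
  B9:  IN={a:3, d:1, e:6; rest ⊤}  OUT={a:3, d:1; rest ⊤}

Merge at B9: IN[B9] = OUT[B8] = {a: 3, b: ⊤, c: ⊤, d: 1, e: 6, f: ⊤}
Applying B9's transfer function to that IN value gives OUT[B9] (row B9 above).

Answer: {a: 3, b: ⊤, c: ⊤, d: 1, e: ⊤, f: ⊤}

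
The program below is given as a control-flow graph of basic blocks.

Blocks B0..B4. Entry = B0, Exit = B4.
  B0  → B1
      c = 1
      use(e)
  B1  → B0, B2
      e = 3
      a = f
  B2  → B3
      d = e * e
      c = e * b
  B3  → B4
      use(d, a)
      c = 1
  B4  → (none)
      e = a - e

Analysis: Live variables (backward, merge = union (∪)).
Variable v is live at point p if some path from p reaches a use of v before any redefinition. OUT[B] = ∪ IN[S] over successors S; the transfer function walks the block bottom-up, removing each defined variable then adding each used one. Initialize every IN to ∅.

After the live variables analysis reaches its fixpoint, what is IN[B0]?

Answer: {b, e, f}

Trace:
Fixpoint table:
  B0:   IN={b, e, f}   OUT={b, f}
  B1:   IN={b, f}   OUT={a, b, e, f}
  B2:   IN={a, b, e}   OUT={a, d, e}
  B3:   IN={a, d, e}   OUT={a, e}
  B4:   IN={a, e}   OUT={}

Merge at B0: OUT[B0] = IN[B1] = {b, f}
Applying B0's transfer function to that OUT value gives IN[B0] (row B0 above).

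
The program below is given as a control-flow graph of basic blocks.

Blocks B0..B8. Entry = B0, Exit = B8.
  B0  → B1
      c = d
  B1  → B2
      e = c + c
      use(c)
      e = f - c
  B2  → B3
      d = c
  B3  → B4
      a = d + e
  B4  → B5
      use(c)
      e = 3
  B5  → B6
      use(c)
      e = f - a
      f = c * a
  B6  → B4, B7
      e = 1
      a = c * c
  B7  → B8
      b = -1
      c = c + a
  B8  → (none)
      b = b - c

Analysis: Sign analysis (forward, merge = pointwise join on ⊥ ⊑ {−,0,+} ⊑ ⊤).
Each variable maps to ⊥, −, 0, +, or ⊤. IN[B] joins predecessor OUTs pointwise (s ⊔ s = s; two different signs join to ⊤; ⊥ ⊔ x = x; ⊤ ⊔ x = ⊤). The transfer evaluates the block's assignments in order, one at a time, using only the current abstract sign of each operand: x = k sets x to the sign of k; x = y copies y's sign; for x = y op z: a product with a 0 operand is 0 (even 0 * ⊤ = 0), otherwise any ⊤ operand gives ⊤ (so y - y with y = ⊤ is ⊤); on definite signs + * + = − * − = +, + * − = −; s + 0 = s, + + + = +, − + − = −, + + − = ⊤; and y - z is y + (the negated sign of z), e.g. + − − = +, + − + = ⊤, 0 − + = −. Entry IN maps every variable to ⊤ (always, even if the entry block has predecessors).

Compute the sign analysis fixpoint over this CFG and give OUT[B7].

Per-block solution:
  B0: | IN=(all ⊤) | OUT=(all ⊤)
  B1: | IN=(all ⊤) | OUT=(all ⊤)
  B2: | IN=(all ⊤) | OUT=(all ⊤)
  B3: | IN=(all ⊤) | OUT=(all ⊤)
  B4: | IN=(all ⊤) | OUT={e:+; rest ⊤}
  B5: | IN={e:+; rest ⊤} | OUT=(all ⊤)
  B6: | IN=(all ⊤) | OUT={e:+; rest ⊤}
  B7: | IN={e:+; rest ⊤} | OUT={b:-, e:+; rest ⊤}
  B8: | IN={b:-, e:+; rest ⊤} | OUT={e:+; rest ⊤}

Merge at B7: IN[B7] = OUT[B6] = {a: ⊤, b: ⊤, c: ⊤, d: ⊤, e: +, f: ⊤}
Applying B7's transfer function to that IN value gives OUT[B7] (row B7 above).

Answer: {a: ⊤, b: -, c: ⊤, d: ⊤, e: +, f: ⊤}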